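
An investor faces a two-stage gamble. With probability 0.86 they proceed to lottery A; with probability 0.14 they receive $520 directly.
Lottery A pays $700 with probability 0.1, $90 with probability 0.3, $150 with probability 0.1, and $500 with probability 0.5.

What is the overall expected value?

$384.12

EV(A) = 0.1 × 700 + 0.3 × 90 + 0.1 × 150 + 0.5 × 500 = 70 + 27 + 15 + 250 = 362
Branch B: 520 (certain)
Overall = 0.86 × 362 + 0.14 × 520 = 311.32 + 72.8 = 384.12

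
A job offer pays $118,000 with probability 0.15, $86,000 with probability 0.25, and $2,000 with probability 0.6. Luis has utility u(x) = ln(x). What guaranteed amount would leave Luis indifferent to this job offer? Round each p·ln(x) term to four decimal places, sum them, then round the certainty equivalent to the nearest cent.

E[u] = 0.15·ln(118000) + 0.25·ln(86000) + 0.6·ln(2000) = 1.7518 + 2.8405 + 4.5605 = 9.1528
CE = e^9.1528 ≈ 9440.84

$9,440.84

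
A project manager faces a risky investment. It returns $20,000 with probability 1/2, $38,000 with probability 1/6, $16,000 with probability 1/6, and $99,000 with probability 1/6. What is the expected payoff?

$35,500

EV = 1/2 × 20000 + 1/6 × 38000 + 1/6 × 16000 + 1/6 × 99000 = 10000 + 6333.3333 + 2666.6667 + 16500 = 35500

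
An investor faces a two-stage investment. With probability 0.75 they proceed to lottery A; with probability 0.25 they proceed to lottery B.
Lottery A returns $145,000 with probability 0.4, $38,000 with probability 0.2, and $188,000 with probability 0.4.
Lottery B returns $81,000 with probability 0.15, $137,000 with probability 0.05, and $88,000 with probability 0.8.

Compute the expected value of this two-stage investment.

EV(A) = 0.4 × 145000 + 0.2 × 38000 + 0.4 × 188000 = 58000 + 7600 + 75200 = 140800
EV(B) = 0.15 × 81000 + 0.05 × 137000 + 0.8 × 88000 = 12150 + 6850 + 70400 = 89400
Overall = 0.75 × 140800 + 0.25 × 89400 = 105600 + 22350 = 127950

$127,950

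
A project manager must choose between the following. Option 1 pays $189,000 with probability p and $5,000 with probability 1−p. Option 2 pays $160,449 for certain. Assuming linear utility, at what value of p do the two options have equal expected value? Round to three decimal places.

p = 0.845

p·189000 + (1−p)·5000 = 160449
184000p + 5000 = 160449
p = (160449 − 5000) / 184000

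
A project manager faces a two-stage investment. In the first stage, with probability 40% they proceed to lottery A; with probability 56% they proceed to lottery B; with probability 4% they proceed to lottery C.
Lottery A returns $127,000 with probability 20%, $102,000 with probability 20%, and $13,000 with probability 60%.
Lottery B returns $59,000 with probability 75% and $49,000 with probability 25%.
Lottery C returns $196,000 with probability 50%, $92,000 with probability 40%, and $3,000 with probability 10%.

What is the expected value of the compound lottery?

$58,484

EV(A) = 0.2 × 127000 + 0.2 × 102000 + 0.6 × 13000 = 25400 + 20400 + 7800 = 53600
EV(B) = 0.75 × 59000 + 0.25 × 49000 = 44250 + 12250 = 56500
EV(C) = 0.5 × 196000 + 0.4 × 92000 + 0.1 × 3000 = 98000 + 36800 + 300 = 135100
Overall = 0.4 × 53600 + 0.56 × 56500 + 0.04 × 135100 = 21440 + 31640 + 5404 = 58484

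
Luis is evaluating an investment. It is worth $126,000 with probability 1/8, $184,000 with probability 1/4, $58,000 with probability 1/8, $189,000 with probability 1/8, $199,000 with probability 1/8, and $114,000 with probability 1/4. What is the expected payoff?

EV = 1/8 × 126000 + 1/4 × 184000 + 1/8 × 58000 + 1/8 × 189000 + 1/8 × 199000 + 1/4 × 114000 = 15750 + 46000 + 7250 + 23625 + 24875 + 28500 = 146000

$146,000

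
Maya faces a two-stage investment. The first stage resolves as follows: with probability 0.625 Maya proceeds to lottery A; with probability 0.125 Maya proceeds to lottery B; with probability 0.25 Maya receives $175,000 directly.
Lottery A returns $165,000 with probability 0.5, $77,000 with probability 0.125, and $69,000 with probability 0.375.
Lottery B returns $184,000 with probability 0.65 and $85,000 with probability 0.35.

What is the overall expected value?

$136,168.75

EV(A) = 0.5 × 165000 + 0.125 × 77000 + 0.375 × 69000 = 82500 + 9625 + 25875 = 118000
EV(B) = 0.65 × 184000 + 0.35 × 85000 = 119600 + 29750 = 149350
Branch C: 175000 (certain)
Overall = 0.625 × 118000 + 0.125 × 149350 + 0.25 × 175000 = 73750 + 18668.75 + 43750 = 136168.75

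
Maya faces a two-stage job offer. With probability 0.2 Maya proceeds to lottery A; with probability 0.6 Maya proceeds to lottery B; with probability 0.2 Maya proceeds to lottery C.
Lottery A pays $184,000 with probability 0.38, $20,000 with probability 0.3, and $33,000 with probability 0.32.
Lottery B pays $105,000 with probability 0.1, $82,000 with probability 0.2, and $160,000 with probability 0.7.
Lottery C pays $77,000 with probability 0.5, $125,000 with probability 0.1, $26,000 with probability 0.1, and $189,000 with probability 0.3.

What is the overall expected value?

$122,696

EV(A) = 0.38 × 184000 + 0.3 × 20000 + 0.32 × 33000 = 69920 + 6000 + 10560 = 86480
EV(B) = 0.1 × 105000 + 0.2 × 82000 + 0.7 × 160000 = 10500 + 16400 + 112000 = 138900
EV(C) = 0.5 × 77000 + 0.1 × 125000 + 0.1 × 26000 + 0.3 × 189000 = 38500 + 12500 + 2600 + 56700 = 110300
Overall = 0.2 × 86480 + 0.6 × 138900 + 0.2 × 110300 = 17296 + 83340 + 22060 = 122696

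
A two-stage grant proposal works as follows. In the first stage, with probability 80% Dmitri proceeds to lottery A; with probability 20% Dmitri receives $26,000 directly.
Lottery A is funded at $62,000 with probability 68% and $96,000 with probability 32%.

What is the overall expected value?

EV(A) = 0.68 × 62000 + 0.32 × 96000 = 42160 + 30720 = 72880
Branch B: 26000 (certain)
Overall = 0.8 × 72880 + 0.2 × 26000 = 58304 + 5200 = 63504

$63,504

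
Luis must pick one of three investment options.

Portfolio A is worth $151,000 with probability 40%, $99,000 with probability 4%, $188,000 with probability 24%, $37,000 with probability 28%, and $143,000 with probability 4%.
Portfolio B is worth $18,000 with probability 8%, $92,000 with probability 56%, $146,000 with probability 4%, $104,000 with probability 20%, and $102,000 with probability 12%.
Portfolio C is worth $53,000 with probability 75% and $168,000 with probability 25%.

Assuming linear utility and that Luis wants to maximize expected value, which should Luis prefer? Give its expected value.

Portfolio A = 0.4 × 151000 + 0.04 × 99000 + 0.24 × 188000 + 0.28 × 37000 + 0.04 × 143000 = 60400 + 3960 + 45120 + 10360 + 5720 = 125560
Portfolio B = 0.08 × 18000 + 0.56 × 92000 + 0.04 × 146000 + 0.2 × 104000 + 0.12 × 102000 = 1440 + 51520 + 5840 + 20800 + 12240 = 91840
Portfolio C = 0.75 × 53000 + 0.25 × 168000 = 39750 + 42000 = 81750

Portfolio A ($125,560)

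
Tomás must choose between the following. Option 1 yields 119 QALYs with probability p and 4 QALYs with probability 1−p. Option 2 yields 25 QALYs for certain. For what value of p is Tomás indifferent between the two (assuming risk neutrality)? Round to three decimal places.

p·119 + (1−p)·4 = 25
115p + 4 = 25
p = (25 − 4) / 115

p = 0.183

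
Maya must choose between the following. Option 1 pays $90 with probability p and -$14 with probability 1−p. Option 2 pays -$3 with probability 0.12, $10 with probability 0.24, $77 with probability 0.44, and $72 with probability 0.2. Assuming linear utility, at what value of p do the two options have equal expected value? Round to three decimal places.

EV(Option 2) = 0.12 × (-3) + 0.24 × 10 + 0.44 × 77 + 0.2 × 72 = -0.36 + 2.4 + 33.88 + 14.4 = 50.32
p·90 + (1−p)·(-14) = 50.32
104p − 14 = 50.32
p = (50.32 + 14) / 104

p = 0.618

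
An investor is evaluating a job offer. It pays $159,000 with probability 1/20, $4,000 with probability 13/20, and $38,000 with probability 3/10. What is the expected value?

EV = 1/20 × 159000 + 13/20 × 4000 + 3/10 × 38000 = 7950 + 2600 + 11400 = 21950

$21,950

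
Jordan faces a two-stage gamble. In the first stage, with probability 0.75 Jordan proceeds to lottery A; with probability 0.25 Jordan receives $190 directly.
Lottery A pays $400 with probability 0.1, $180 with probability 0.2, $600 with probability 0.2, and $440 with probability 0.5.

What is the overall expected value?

$359.50

EV(A) = 0.1 × 400 + 0.2 × 180 + 0.2 × 600 + 0.5 × 440 = 40 + 36 + 120 + 220 = 416
Branch B: 190 (certain)
Overall = 0.75 × 416 + 0.25 × 190 = 312 + 47.5 = 359.5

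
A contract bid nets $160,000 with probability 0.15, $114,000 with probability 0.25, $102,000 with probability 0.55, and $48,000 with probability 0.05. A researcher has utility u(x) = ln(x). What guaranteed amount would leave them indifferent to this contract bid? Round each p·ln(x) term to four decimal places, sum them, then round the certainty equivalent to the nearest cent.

E[u] = 0.15·ln(160000) + 0.25·ln(114000) + 0.55·ln(102000) + 0.05·ln(48000) = 1.7974 + 2.9110 + 6.3430 + 0.5389 = 11.5903
CE = e^11.5903 ≈ 108044.67

$108,044.67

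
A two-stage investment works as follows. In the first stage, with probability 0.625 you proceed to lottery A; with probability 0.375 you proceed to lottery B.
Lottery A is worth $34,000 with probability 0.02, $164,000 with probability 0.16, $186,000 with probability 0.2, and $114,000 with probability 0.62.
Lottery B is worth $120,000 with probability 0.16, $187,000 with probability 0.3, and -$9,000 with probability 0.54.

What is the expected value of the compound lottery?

EV(A) = 0.02 × 34000 + 0.16 × 164000 + 0.2 × 186000 + 0.62 × 114000 = 680 + 26240 + 37200 + 70680 = 134800
EV(B) = 0.16 × 120000 + 0.3 × 187000 + 0.54 × (-9000) = 19200 + 56100 − 4860 = 70440
Overall = 0.625 × 134800 + 0.375 × 70440 = 84250 + 26415 = 110665

$110,665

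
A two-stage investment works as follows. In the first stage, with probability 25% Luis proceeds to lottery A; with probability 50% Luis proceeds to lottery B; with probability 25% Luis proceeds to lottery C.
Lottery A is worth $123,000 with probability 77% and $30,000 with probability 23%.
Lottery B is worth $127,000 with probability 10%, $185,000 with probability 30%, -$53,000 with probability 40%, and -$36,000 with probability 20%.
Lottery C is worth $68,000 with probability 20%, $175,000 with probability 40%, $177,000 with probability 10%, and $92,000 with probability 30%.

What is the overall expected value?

$77,527.50

EV(A) = 0.77 × 123000 + 0.23 × 30000 = 94710 + 6900 = 101610
EV(B) = 0.1 × 127000 + 0.3 × 185000 + 0.4 × (-53000) + 0.2 × (-36000) = 12700 + 55500 − 21200 − 7200 = 39800
EV(C) = 0.2 × 68000 + 0.4 × 175000 + 0.1 × 177000 + 0.3 × 92000 = 13600 + 70000 + 17700 + 27600 = 128900
Overall = 0.25 × 101610 + 0.5 × 39800 + 0.25 × 128900 = 25402.5 + 19900 + 32225 = 77527.5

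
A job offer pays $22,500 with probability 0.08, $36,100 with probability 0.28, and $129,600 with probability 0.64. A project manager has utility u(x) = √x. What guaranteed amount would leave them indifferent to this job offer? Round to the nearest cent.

$87,379.36

E[u] = 0.08·√22500 + 0.28·√36100 + 0.64·√129600 = 0.08·150 + 0.28·190 + 0.64·360 = 295.6
CE = (295.6)² = 87379.36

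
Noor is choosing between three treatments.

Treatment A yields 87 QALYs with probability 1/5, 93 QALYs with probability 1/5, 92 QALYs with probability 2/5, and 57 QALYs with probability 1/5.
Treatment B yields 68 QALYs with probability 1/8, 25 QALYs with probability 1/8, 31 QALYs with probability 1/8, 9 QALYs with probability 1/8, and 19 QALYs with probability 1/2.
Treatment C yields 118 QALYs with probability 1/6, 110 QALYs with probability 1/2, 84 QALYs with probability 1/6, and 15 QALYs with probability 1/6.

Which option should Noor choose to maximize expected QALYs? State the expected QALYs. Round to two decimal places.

Treatment C (91.17 QALYs)

Treatment A = 1/5 × 87 + 1/5 × 93 + 2/5 × 92 + 1/5 × 57 = 17.4 + 18.6 + 36.8 + 11.4 = 84.2
Treatment B = 1/8 × 68 + 1/8 × 25 + 1/8 × 31 + 1/8 × 9 + 1/2 × 19 = 8.5 + 3.125 + 3.875 + 1.125 + 9.5 = 26.125
Treatment C = 1/6 × 118 + 1/2 × 110 + 1/6 × 84 + 1/6 × 15 = 19.6667 + 55 + 14 + 2.5 = 91.1667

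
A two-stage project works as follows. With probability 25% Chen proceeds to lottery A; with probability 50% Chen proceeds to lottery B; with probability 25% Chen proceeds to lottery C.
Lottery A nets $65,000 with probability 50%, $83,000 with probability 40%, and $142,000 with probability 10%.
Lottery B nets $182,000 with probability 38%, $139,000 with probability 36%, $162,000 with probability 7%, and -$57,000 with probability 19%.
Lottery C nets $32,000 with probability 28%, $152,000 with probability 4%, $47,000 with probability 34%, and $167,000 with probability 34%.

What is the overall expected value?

EV(A) = 0.5 × 65000 + 0.4 × 83000 + 0.1 × 142000 = 32500 + 33200 + 14200 = 79900
EV(B) = 0.38 × 182000 + 0.36 × 139000 + 0.07 × 162000 + 0.19 × (-57000) = 69160 + 50040 + 11340 − 10830 = 119710
EV(C) = 0.28 × 32000 + 0.04 × 152000 + 0.34 × 47000 + 0.34 × 167000 = 8960 + 6080 + 15980 + 56780 = 87800
Overall = 0.25 × 79900 + 0.5 × 119710 + 0.25 × 87800 = 19975 + 59855 + 21950 = 101780

$101,780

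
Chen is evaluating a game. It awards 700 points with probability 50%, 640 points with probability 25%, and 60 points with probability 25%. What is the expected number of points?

525 points

EV = 0.5 × 700 + 0.25 × 640 + 0.25 × 60 = 350 + 160 + 15 = 525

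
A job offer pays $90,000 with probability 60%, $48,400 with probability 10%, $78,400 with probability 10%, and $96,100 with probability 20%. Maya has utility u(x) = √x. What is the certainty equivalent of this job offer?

$85,264

E[u] = 0.6·√90000 + 0.1·√48400 + 0.1·√78400 + 0.2·√96100 = 0.6·300 + 0.1·220 + 0.1·280 + 0.2·310 = 292
CE = (292)² = 85264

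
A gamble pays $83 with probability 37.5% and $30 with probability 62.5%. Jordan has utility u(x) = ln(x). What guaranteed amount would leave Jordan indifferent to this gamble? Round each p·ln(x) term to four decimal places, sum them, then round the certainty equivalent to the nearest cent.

$43.94

E[u] = 0.375·ln(83) + 0.625·ln(30) = 1.6571 + 2.1257 = 3.7828
CE = e^3.7828 ≈ 43.94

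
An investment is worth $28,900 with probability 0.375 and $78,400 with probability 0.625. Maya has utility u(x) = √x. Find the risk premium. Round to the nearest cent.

$2,835.94

E[u] = 0.375·√28900 + 0.625·√78400 = 0.375·170 + 0.625·280 = 238.75
CE = (238.75)² = 57001.5625
Risk premium = EV − CE = 59837.5 − 57001.5625 = 2835.9375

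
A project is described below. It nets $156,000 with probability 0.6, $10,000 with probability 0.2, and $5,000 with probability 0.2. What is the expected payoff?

$96,600

EV = 0.6 × 156000 + 0.2 × 10000 + 0.2 × 5000 = 93600 + 2000 + 1000 = 96600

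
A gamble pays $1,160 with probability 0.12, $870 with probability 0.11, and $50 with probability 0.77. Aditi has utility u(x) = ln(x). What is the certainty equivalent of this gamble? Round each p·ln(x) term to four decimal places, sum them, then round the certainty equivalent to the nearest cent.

$99.83

E[u] = 0.12·ln(1160) + 0.11·ln(870) + 0.77·ln(50) = 0.8467 + 0.7445 + 3.0123 = 4.6035
CE = e^4.6035 ≈ 99.83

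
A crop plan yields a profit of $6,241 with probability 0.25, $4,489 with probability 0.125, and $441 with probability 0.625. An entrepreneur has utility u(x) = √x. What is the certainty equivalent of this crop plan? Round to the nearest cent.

E[u] = 0.25·√6241 + 0.125·√4489 + 0.625·√441 = 0.25·79 + 0.125·67 + 0.625·21 = 41.25
CE = (41.25)² = 1701.5625

$1,701.56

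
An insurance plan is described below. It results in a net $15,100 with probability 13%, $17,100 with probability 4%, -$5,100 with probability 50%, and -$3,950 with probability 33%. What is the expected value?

-$1,206.50

EV = 0.13 × 15100 + 0.04 × 17100 + 0.5 × (-5100) + 0.33 × (-3950) = 1963 + 684 − 2550 − 1303.5 = -1206.5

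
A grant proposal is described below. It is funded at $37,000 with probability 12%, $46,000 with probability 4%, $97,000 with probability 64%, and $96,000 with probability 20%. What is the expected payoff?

EV = 0.12 × 37000 + 0.04 × 46000 + 0.64 × 97000 + 0.2 × 96000 = 4440 + 1840 + 62080 + 19200 = 87560

$87,560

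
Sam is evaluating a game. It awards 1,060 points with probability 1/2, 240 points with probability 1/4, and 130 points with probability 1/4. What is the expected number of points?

622.5 points

EV = 1/2 × 1060 + 1/4 × 240 + 1/4 × 130 = 530 + 60 + 32.5 = 622.5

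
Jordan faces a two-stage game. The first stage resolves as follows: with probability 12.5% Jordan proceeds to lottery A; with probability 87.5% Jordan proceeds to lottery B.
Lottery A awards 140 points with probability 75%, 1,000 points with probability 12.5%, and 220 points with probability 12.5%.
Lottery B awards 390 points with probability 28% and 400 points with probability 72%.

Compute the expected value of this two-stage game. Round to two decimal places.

EV(A) = 0.75 × 140 + 0.125 × 1000 + 0.125 × 220 = 105 + 125 + 27.5 = 257.5
EV(B) = 0.28 × 390 + 0.72 × 400 = 109.2 + 288 = 397.2
Overall = 0.125 × 257.5 + 0.875 × 397.2 = 32.1875 + 347.55 = 379.7375

379.74 points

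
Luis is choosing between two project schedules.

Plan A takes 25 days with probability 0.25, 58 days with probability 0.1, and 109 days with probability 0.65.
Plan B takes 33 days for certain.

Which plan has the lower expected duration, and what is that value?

Plan B (33 days)

Plan A = 0.25 × 25 + 0.1 × 58 + 0.65 × 109 = 6.25 + 5.8 + 70.85 = 82.9
Plan B: 33 (certain)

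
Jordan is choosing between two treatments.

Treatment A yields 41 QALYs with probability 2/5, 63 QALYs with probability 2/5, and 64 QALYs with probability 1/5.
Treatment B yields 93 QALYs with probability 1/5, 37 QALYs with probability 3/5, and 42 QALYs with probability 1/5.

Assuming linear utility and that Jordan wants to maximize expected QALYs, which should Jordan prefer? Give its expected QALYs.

Treatment A (54.4 QALYs)

Treatment A = 2/5 × 41 + 2/5 × 63 + 1/5 × 64 = 16.4 + 25.2 + 12.8 = 54.4
Treatment B = 1/5 × 93 + 3/5 × 37 + 1/5 × 42 = 18.6 + 22.2 + 8.4 = 49.2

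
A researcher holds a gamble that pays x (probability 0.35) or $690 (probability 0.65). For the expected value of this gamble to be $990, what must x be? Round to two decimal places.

x = $1,547.14

0.35·x + 0.65·690 = 990
0.35·x = 990 − 448.5 = 541.5
x = 541.5 / 0.35 = 1547.1429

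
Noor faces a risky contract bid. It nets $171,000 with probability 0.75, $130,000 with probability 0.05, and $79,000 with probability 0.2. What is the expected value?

EV = 0.75 × 171000 + 0.05 × 130000 + 0.2 × 79000 = 128250 + 6500 + 15800 = 150550

$150,550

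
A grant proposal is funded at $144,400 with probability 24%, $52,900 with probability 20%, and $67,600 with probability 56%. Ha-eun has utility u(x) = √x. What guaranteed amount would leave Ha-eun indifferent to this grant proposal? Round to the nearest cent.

E[u] = 0.24·√144400 + 0.2·√52900 + 0.56·√67600 = 0.24·380 + 0.2·230 + 0.56·260 = 282.8
CE = (282.8)² = 79975.84

$79,975.84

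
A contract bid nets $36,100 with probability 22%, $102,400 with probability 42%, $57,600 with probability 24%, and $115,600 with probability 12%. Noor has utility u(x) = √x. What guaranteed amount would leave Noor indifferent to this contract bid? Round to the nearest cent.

E[u] = 0.22·√36100 + 0.42·√102400 + 0.24·√57600 + 0.12·√115600 = 0.22·190 + 0.42·320 + 0.24·240 + 0.12·340 = 274.6
CE = (274.6)² = 75405.16

$75,405.16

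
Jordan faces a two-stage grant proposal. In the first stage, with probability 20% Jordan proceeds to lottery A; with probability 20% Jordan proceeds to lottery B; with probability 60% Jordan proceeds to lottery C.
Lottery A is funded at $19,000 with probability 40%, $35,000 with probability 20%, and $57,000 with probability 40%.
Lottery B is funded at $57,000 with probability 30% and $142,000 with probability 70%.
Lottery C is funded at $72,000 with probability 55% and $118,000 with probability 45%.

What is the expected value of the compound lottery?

EV(A) = 0.4 × 19000 + 0.2 × 35000 + 0.4 × 57000 = 7600 + 7000 + 22800 = 37400
EV(B) = 0.3 × 57000 + 0.7 × 142000 = 17100 + 99400 = 116500
EV(C) = 0.55 × 72000 + 0.45 × 118000 = 39600 + 53100 = 92700
Overall = 0.2 × 37400 + 0.2 × 116500 + 0.6 × 92700 = 7480 + 23300 + 55620 = 86400

$86,400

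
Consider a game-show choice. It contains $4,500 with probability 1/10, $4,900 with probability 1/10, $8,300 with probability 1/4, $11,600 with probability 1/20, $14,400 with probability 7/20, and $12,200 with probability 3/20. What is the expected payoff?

EV = 1/10 × 4500 + 1/10 × 4900 + 1/4 × 8300 + 1/20 × 11600 + 7/20 × 14400 + 3/20 × 12200 = 450 + 490 + 2075 + 580 + 5040 + 1830 = 10465

$10,465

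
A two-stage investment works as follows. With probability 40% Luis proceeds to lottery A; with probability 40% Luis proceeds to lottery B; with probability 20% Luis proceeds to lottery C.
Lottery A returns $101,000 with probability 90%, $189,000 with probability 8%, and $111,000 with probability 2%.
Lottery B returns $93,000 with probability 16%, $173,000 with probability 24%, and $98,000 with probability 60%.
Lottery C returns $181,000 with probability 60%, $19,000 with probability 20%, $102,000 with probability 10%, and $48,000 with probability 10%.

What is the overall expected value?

$114,856

EV(A) = 0.9 × 101000 + 0.08 × 189000 + 0.02 × 111000 = 90900 + 15120 + 2220 = 108240
EV(B) = 0.16 × 93000 + 0.24 × 173000 + 0.6 × 98000 = 14880 + 41520 + 58800 = 115200
EV(C) = 0.6 × 181000 + 0.2 × 19000 + 0.1 × 102000 + 0.1 × 48000 = 108600 + 3800 + 10200 + 4800 = 127400
Overall = 0.4 × 108240 + 0.4 × 115200 + 0.2 × 127400 = 43296 + 46080 + 25480 = 114856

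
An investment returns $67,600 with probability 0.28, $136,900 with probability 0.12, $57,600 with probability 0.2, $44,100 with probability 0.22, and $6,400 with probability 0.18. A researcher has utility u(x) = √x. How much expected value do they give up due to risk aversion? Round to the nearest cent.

E[u] = 0.28·√67600 + 0.12·√136900 + 0.2·√57600 + 0.22·√44100 + 0.18·√6400 = 0.28·260 + 0.12·370 + 0.2·240 + 0.22·210 + 0.18·80 = 225.8
CE = (225.8)² = 50985.64
Risk premium = EV − CE = 57730 − 50985.64 = 6744.36

$6,744.36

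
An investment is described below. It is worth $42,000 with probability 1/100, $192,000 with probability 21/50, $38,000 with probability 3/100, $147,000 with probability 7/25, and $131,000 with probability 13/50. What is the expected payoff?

$157,420

EV = 1/100 × 42000 + 21/50 × 192000 + 3/100 × 38000 + 7/25 × 147000 + 13/50 × 131000 = 420 + 80640 + 1140 + 41160 + 34060 = 157420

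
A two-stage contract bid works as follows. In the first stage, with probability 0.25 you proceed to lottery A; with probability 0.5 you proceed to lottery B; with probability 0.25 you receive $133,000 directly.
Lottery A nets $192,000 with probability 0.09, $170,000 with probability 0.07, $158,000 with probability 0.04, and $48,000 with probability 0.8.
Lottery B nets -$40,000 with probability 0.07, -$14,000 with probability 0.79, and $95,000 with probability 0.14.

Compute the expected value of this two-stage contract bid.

$51,445

EV(A) = 0.09 × 192000 + 0.07 × 170000 + 0.04 × 158000 + 0.8 × 48000 = 17280 + 11900 + 6320 + 38400 = 73900
EV(B) = 0.07 × (-40000) + 0.79 × (-14000) + 0.14 × 95000 = -2800 − 11060 + 13300 = -560
Branch C: 133000 (certain)
Overall = 0.25 × 73900 + 0.5 × (-560) + 0.25 × 133000 = 18475 − 280 + 33250 = 51445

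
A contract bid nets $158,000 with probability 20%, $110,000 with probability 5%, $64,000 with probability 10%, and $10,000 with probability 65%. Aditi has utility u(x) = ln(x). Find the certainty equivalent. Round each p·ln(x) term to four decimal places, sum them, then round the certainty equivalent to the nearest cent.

E[u] = 0.2·ln(158000) + 0.05·ln(110000) + 0.1·ln(64000) + 0.65·ln(10000) = 2.3941 + 0.5804 + 1.1067 + 5.9867 = 10.0679
CE = e^10.0679 ≈ 23574.01

$23,574.01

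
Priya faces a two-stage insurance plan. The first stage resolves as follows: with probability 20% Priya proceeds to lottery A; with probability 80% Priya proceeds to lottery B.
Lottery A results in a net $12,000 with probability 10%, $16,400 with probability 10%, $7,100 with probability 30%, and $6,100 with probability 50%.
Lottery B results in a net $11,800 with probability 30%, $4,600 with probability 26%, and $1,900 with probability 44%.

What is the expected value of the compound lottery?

$6,061.60

EV(A) = 0.1 × 12000 + 0.1 × 16400 + 0.3 × 7100 + 0.5 × 6100 = 1200 + 1640 + 2130 + 3050 = 8020
EV(B) = 0.3 × 11800 + 0.26 × 4600 + 0.44 × 1900 = 3540 + 1196 + 836 = 5572
Overall = 0.2 × 8020 + 0.8 × 5572 = 1604 + 4457.6 = 6061.6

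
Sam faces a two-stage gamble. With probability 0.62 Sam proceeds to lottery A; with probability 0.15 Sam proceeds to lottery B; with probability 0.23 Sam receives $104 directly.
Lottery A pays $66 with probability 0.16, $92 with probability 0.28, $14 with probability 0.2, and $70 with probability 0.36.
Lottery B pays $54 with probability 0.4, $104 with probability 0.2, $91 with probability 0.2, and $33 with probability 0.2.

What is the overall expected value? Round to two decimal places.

$73.88

EV(A) = 0.16 × 66 + 0.28 × 92 + 0.2 × 14 + 0.36 × 70 = 10.56 + 25.76 + 2.8 + 25.2 = 64.32
EV(B) = 0.4 × 54 + 0.2 × 104 + 0.2 × 91 + 0.2 × 33 = 21.6 + 20.8 + 18.2 + 6.6 = 67.2
Branch C: 104 (certain)
Overall = 0.62 × 64.32 + 0.15 × 67.2 + 0.23 × 104 = 39.8784 + 10.08 + 23.92 = 73.8784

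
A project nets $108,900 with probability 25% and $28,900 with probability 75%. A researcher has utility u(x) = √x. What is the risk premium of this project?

$4,800

E[u] = 0.25·√108900 + 0.75·√28900 = 0.25·330 + 0.75·170 = 210
CE = (210)² = 44100
Risk premium = EV − CE = 48900 − 44100 = 4800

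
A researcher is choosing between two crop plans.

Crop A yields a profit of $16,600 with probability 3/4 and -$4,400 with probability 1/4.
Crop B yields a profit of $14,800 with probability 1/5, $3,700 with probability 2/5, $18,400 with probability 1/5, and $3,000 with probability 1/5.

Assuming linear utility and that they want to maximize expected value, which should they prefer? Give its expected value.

Crop A = 3/4 × 16600 + 1/4 × (-4400) = 12450 − 1100 = 11350
Crop B = 1/5 × 14800 + 2/5 × 3700 + 1/5 × 18400 + 1/5 × 3000 = 2960 + 1480 + 3680 + 600 = 8720

Crop A ($11,350)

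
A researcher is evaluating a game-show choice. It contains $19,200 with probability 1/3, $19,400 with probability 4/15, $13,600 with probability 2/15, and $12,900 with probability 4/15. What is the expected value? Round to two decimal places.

EV = 1/3 × 19200 + 4/15 × 19400 + 2/15 × 13600 + 4/15 × 12900 = 6400 + 5173.3333 + 1813.3333 + 3440 = 16826.6667

$16,826.67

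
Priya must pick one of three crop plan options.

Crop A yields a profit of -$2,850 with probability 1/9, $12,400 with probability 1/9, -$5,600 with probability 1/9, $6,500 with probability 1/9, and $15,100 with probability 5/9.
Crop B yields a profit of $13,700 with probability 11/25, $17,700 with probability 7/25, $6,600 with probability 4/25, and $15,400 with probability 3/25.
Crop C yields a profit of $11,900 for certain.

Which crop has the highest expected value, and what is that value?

Crop B ($13,888)

Crop A = 1/9 × (-2850) + 1/9 × 12400 + 1/9 × (-5600) + 1/9 × 6500 + 5/9 × 15100 = -316.6667 + 1377.7778 − 622.2222 + 722.2222 + 8388.8889 = 9550
Crop B = 11/25 × 13700 + 7/25 × 17700 + 4/25 × 6600 + 3/25 × 15400 = 6028 + 4956 + 1056 + 1848 = 13888
Crop C: 11900 (certain)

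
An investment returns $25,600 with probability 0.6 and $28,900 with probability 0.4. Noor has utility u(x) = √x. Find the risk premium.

$24

E[u] = 0.6·√25600 + 0.4·√28900 = 0.6·160 + 0.4·170 = 164
CE = (164)² = 26896
Risk premium = EV − CE = 26920 − 26896 = 24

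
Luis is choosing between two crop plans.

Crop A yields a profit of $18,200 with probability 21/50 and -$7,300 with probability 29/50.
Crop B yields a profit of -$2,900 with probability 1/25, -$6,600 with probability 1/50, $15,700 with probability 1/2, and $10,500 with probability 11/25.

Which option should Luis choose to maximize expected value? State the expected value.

Crop B ($12,222)

Crop A = 21/50 × 18200 + 29/50 × (-7300) = 7644 − 4234 = 3410
Crop B = 1/25 × (-2900) + 1/50 × (-6600) + 1/2 × 15700 + 11/25 × 10500 = -116 − 132 + 7850 + 4620 = 12222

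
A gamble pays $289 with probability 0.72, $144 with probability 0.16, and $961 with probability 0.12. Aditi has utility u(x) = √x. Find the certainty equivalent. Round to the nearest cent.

E[u] = 0.72·√289 + 0.16·√144 + 0.12·√961 = 0.72·17 + 0.16·12 + 0.12·31 = 17.88
CE = (17.88)² = 319.6944

$319.69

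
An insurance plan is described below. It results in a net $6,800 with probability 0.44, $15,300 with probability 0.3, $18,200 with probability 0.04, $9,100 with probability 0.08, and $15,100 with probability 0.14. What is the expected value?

EV = 0.44 × 6800 + 0.3 × 15300 + 0.04 × 18200 + 0.08 × 9100 + 0.14 × 15100 = 2992 + 4590 + 728 + 728 + 2114 = 11152

$11,152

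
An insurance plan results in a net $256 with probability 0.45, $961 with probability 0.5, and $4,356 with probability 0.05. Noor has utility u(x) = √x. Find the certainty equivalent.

E[u] = 0.45·√256 + 0.5·√961 + 0.05·√4356 = 0.45·16 + 0.5·31 + 0.05·66 = 26
CE = (26)² = 676

$676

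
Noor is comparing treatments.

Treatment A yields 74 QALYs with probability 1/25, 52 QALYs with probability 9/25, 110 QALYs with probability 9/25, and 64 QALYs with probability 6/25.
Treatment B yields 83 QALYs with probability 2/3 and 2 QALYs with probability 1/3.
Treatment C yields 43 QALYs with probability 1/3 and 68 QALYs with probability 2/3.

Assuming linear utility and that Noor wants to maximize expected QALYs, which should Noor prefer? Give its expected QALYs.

Treatment A = 1/25 × 74 + 9/25 × 52 + 9/25 × 110 + 6/25 × 64 = 2.96 + 18.72 + 39.6 + 15.36 = 76.64
Treatment B = 2/3 × 83 + 1/3 × 2 = 55.3333 + 0.6667 = 56
Treatment C = 1/3 × 43 + 2/3 × 68 = 14.3333 + 45.3333 = 59.6667

Treatment A (76.64 QALYs)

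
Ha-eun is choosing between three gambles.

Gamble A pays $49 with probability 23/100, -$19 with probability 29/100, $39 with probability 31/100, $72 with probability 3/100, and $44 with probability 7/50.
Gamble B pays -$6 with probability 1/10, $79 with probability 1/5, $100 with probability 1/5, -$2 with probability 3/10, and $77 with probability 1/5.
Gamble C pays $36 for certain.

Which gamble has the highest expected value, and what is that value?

Gamble B ($50)

Gamble A = 23/100 × 49 + 29/100 × (-19) + 31/100 × 39 + 3/100 × 72 + 7/50 × 44 = 11.27 − 5.51 + 12.09 + 2.16 + 6.16 = 26.17
Gamble B = 1/10 × (-6) + 1/5 × 79 + 1/5 × 100 + 3/10 × (-2) + 1/5 × 77 = -0.6 + 15.8 + 20 − 0.6 + 15.4 = 50
Gamble C: 36 (certain)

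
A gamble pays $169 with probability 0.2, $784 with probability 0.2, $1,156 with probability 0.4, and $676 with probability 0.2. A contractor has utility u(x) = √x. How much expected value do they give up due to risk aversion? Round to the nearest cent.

$59.20

E[u] = 0.2·√169 + 0.2·√784 + 0.4·√1156 + 0.2·√676 = 0.2·13 + 0.2·28 + 0.4·34 + 0.2·26 = 27
CE = (27)² = 729
Risk premium = EV − CE = 788.2 − 729 = 59.2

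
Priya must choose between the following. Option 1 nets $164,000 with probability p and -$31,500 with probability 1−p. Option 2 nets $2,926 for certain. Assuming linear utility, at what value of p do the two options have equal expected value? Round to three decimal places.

p·164000 + (1−p)·(-31500) = 2926
195500p − 31500 = 2926
p = (2926 + 31500) / 195500

p = 0.176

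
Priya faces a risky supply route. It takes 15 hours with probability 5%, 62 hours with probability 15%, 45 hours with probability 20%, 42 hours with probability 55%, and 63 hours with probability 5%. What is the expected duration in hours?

EV = 0.05 × 15 + 0.15 × 62 + 0.2 × 45 + 0.55 × 42 + 0.05 × 63 = 0.75 + 9.3 + 9 + 23.1 + 3.15 = 45.3

45.3 hours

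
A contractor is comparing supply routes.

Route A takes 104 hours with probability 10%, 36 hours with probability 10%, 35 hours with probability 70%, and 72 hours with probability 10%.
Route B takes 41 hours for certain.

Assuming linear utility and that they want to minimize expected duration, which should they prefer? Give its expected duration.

Route B (41 hours)

Route A = 0.1 × 104 + 0.1 × 36 + 0.7 × 35 + 0.1 × 72 = 10.4 + 3.6 + 24.5 + 7.2 = 45.7
Route B: 41 (certain)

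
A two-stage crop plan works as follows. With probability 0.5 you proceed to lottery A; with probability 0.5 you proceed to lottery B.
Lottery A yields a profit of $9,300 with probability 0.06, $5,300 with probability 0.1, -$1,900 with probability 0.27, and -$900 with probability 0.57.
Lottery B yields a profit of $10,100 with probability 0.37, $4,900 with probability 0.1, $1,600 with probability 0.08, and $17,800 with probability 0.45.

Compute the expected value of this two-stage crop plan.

$6,213.50

EV(A) = 0.06 × 9300 + 0.1 × 5300 + 0.27 × (-1900) + 0.57 × (-900) = 558 + 530 − 513 − 513 = 62
EV(B) = 0.37 × 10100 + 0.1 × 4900 + 0.08 × 1600 + 0.45 × 17800 = 3737 + 490 + 128 + 8010 = 12365
Overall = 0.5 × 62 + 0.5 × 12365 = 31 + 6182.5 = 6213.5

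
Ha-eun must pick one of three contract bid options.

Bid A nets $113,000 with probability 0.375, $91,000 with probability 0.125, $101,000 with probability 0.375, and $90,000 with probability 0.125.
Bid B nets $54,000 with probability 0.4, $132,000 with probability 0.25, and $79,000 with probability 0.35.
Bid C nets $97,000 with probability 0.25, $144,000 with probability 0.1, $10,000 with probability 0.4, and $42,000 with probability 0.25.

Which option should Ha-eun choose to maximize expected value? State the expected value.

Bid A ($102,875)

Bid A = 0.375 × 113000 + 0.125 × 91000 + 0.375 × 101000 + 0.125 × 90000 = 42375 + 11375 + 37875 + 11250 = 102875
Bid B = 0.4 × 54000 + 0.25 × 132000 + 0.35 × 79000 = 21600 + 33000 + 27650 = 82250
Bid C = 0.25 × 97000 + 0.1 × 144000 + 0.4 × 10000 + 0.25 × 42000 = 24250 + 14400 + 4000 + 10500 = 53150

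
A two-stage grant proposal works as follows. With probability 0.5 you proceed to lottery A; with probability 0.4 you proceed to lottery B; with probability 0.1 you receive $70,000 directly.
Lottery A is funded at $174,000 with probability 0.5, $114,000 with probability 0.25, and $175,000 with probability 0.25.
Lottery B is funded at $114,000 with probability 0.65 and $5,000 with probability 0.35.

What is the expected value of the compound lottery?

EV(A) = 0.5 × 174000 + 0.25 × 114000 + 0.25 × 175000 = 87000 + 28500 + 43750 = 159250
EV(B) = 0.65 × 114000 + 0.35 × 5000 = 74100 + 1750 = 75850
Branch C: 70000 (certain)
Overall = 0.5 × 159250 + 0.4 × 75850 + 0.1 × 70000 = 79625 + 30340 + 7000 = 116965

$116,965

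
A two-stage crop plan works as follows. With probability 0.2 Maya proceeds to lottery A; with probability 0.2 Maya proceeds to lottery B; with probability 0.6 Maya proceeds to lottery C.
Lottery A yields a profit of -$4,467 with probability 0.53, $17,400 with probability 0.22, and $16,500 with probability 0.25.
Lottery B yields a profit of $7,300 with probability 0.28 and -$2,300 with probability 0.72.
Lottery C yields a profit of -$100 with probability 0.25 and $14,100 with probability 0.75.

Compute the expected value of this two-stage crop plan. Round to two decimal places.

EV(A) = 0.53 × (-4467) + 0.22 × 17400 + 0.25 × 16500 = -2367.51 + 3828 + 4125 = 5585.49
EV(B) = 0.28 × 7300 + 0.72 × (-2300) = 2044 − 1656 = 388
EV(C) = 0.25 × (-100) + 0.75 × 14100 = -25 + 10575 = 10550
Overall = 0.2 × 5585.49 + 0.2 × 388 + 0.6 × 10550 = 1117.098 + 77.6 + 6330 = 7524.698

$7,524.70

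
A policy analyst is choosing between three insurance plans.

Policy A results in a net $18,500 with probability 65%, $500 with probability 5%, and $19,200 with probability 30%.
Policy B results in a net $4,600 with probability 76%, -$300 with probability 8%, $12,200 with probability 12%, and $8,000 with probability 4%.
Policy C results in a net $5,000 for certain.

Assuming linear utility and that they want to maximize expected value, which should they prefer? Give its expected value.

Policy A ($17,810)

Policy A = 0.65 × 18500 + 0.05 × 500 + 0.3 × 19200 = 12025 + 25 + 5760 = 17810
Policy B = 0.76 × 4600 + 0.08 × (-300) + 0.12 × 12200 + 0.04 × 8000 = 3496 − 24 + 1464 + 320 = 5256
Policy C: 5000 (certain)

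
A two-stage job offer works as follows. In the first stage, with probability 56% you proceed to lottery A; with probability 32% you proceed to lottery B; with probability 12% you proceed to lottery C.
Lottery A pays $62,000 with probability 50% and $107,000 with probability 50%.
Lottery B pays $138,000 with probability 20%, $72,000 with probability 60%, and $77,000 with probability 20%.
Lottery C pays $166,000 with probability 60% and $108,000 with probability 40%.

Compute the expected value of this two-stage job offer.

$92,040

EV(A) = 0.5 × 62000 + 0.5 × 107000 = 31000 + 53500 = 84500
EV(B) = 0.2 × 138000 + 0.6 × 72000 + 0.2 × 77000 = 27600 + 43200 + 15400 = 86200
EV(C) = 0.6 × 166000 + 0.4 × 108000 = 99600 + 43200 = 142800
Overall = 0.56 × 84500 + 0.32 × 86200 + 0.12 × 142800 = 47320 + 27584 + 17136 = 92040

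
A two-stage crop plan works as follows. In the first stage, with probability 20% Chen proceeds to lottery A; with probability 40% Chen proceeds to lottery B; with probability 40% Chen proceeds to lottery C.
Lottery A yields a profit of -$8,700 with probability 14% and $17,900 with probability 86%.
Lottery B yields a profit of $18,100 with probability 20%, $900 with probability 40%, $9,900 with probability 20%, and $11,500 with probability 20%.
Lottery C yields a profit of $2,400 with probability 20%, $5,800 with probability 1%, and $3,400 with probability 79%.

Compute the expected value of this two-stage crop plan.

$7,428.80

EV(A) = 0.14 × (-8700) + 0.86 × 17900 = -1218 + 15394 = 14176
EV(B) = 0.2 × 18100 + 0.4 × 900 + 0.2 × 9900 + 0.2 × 11500 = 3620 + 360 + 1980 + 2300 = 8260
EV(C) = 0.2 × 2400 + 0.01 × 5800 + 0.79 × 3400 = 480 + 58 + 2686 = 3224
Overall = 0.2 × 14176 + 0.4 × 8260 + 0.4 × 3224 = 2835.2 + 3304 + 1289.6 = 7428.8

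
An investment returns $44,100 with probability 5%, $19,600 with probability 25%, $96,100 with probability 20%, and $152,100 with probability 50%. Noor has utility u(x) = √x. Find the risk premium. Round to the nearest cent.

$10,868.75

E[u] = 0.05·√44100 + 0.25·√19600 + 0.2·√96100 + 0.5·√152100 = 0.05·210 + 0.25·140 + 0.2·310 + 0.5·390 = 302.5
CE = (302.5)² = 91506.25
Risk premium = EV − CE = 102375 − 91506.25 = 10868.75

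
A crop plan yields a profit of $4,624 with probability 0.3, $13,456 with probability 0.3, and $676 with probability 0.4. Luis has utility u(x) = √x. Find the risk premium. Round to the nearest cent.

$1,391.04

E[u] = 0.3·√4624 + 0.3·√13456 + 0.4·√676 = 0.3·68 + 0.3·116 + 0.4·26 = 65.6
CE = (65.6)² = 4303.36
Risk premium = EV − CE = 5694.4 − 4303.36 = 1391.04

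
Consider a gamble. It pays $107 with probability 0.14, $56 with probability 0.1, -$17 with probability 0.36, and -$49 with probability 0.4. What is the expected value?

EV = 0.14 × 107 + 0.1 × 56 + 0.36 × (-17) + 0.4 × (-49) = 14.98 + 5.6 − 6.12 − 19.6 = -5.14

-$5.14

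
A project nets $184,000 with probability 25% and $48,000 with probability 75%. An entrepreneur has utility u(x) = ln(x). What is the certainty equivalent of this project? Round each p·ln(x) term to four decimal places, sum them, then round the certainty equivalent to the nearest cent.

E[u] = 0.25·ln(184000) + 0.75·ln(48000) = 3.0307 + 8.0842 = 11.1149
CE = e^11.1149 ≈ 67164.49

$67,164.49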